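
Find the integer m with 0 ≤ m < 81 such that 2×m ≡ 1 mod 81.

Run the extended Euclidean algorithm:
81 = 40×2 + 1
2 = 2×1 + 0
gcd(2, 81) = 1, so the inverse exists.
Bézout: 1 = 1×81 − 40×2.
So 2⁻¹ ≡ −40 ≡ 41 (mod 81).

41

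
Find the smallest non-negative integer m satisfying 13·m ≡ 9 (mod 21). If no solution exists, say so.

12

gcd(13, 21) = 1, so a unique solution mod 21 exists.
13⁻¹ ≡ 13 (mod 21).
m ≡ 13·9 ≡ 12 (mod 21).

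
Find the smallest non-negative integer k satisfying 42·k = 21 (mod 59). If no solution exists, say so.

30

gcd(42, 59) = 1, so a unique solution mod 59 exists.
42⁻¹ ≡ 52 (mod 59).
k ≡ 52·21 ≡ 30 (mod 59).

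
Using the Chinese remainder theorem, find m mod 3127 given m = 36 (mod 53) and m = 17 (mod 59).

53⁻¹ mod 59: 53*49 ≡ 1 (mod 59), so 53⁻¹ ≡ 49.
m = 36 + 53*((17 − 36)*49 mod 59) = 36 + 53*13 = 725.

725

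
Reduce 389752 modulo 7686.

389752 = 50·7686 + 5452, so 389752 ≡ 5452 (mod 7686).

5452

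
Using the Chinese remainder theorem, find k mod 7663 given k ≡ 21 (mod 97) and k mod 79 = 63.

97⁻¹ mod 79: 97*22 ≡ 1 (mod 79), so 97⁻¹ ≡ 22.
k = 21 + 97*((63 − 21)*22 mod 79) = 21 + 97*55 = 5356.

5356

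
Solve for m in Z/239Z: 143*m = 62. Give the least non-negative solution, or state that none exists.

84

gcd(143, 239) = 1, so a unique solution mod 239 exists.
143⁻¹ ≡ 117 (mod 239).
m ≡ 117*62 ≡ 84 (mod 239).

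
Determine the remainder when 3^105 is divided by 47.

36

By square-and-multiply:
3^1 ≡ 3 (mod 47)
3^2 ≡ 3^2 = 9 (mod 47)
3^4 ≡ 9^2 = 81 ≡ 34 (mod 47)
3^8 ≡ 34^2 = 1156 ≡ 28 (mod 47)
3^16 ≡ 28^2 = 784 ≡ 32 (mod 47)
3^32 ≡ 32^2 = 1024 ≡ 37 (mod 47)
3^64 ≡ 37^2 = 1369 ≡ 6 (mod 47)
3^105 = 3^64 * 3^32 * 3^8 * 3^1 ≡ 6 * 37 * 28 * 3 (mod 47).
Accumulate the product:
6 * 37 = 222 ≡ 34
34 * 28 = 952 ≡ 12
12 * 3 = 36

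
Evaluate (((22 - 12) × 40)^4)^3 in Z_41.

22 - 12 = 10
10 × 40 = 400 ≡ 31 (mod 41)
(31)^4 ≡ 37 (mod 41)
(37)^3 ≡ 18 (mod 41)

18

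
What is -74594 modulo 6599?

4594

-74594 = -12*6599 + 4594, so -74594 ≡ 4594 (mod 6599).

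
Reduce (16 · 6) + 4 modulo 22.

12

16 · 6 = 96 ≡ 8 (mod 22)
8 + 4 = 12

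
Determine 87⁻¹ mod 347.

347 = 3×87 + 86
87 = 1×86 + 1
86 = 86×1 + 0
gcd(87, 347) = 1, so the inverse exists.
Bézout: 1 = −1×347 + 4×87.
So 87⁻¹ ≡ 4 (mod 347).

4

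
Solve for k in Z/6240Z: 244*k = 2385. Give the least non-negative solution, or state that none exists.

no solution

gcd(244, 6240) = 4, and 4 does not divide 2385.
So the congruence has no solution.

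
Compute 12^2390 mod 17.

By square-and-multiply:
2390 in binary is 100101010110, i.e. 2390 = 2048 + 256 + 64 + 16 + 4 + 2.
12^1 ≡ 12 (mod 17)
12^2 ≡ 12^2 = 144 ≡ 8 (mod 17)
12^4 ≡ 8^2 = 64 ≡ 13 (mod 17)
12^8 ≡ 13^2 = 169 ≡ 16 (mod 17)
12^16 ≡ 16^2 = 256 ≡ 1 (mod 17)
12^32 ≡ 1^2 = 1 (mod 17)
12^64 ≡ 1^2 = 1 (mod 17)
12^128 ≡ 1^2 = 1 (mod 17)
12^256 ≡ 1^2 = 1 (mod 17)
12^512 ≡ 1^2 = 1 (mod 17)
12^1024 ≡ 1^2 = 1 (mod 17)
12^2048 ≡ 1^2 = 1 (mod 17)
12^2390 = 12^2048 * 12^256 * 12^64 * 12^16 * 12^4 * 12^2 ≡ 1 * 1 * 1 * 1 * 13 * 8 (mod 17).
Accumulate the product:
1 * 1 = 1
1 * 1 = 1
1 * 1 = 1
1 * 13 = 13
13 * 8 = 104 ≡ 2

2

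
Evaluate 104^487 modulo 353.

108

By square-and-multiply:
487 in binary is 111100111, i.e. 487 = 256 + 128 + 64 + 32 + 4 + 2 + 1.
104^1 ≡ 104 (mod 353)
104^2 ≡ 104^2 = 10816 ≡ 226 (mod 353)
104^4 ≡ 226^2 = 51076 ≡ 244 (mod 353)
104^8 ≡ 244^2 = 59536 ≡ 232 (mod 353)
104^16 ≡ 232^2 = 53824 ≡ 168 (mod 353)
104^32 ≡ 168^2 = 28224 ≡ 337 (mod 353)
104^64 ≡ 337^2 = 113569 ≡ 256 (mod 353)
104^128 ≡ 256^2 = 65536 ≡ 231 (mod 353)
104^256 ≡ 231^2 = 53361 ≡ 58 (mod 353)
104^487 = 104^256 × 104^128 × 104^64 × 104^32 × 104^4 × 104^2 × 104^1 ≡ 58 × 231 × 256 × 337 × 244 × 226 × 104 (mod 353).
Accumulate the product:
58 × 231 = 13398 ≡ 337
337 × 256 = 86272 ≡ 140
140 × 337 = 47180 ≡ 231
231 × 244 = 56364 ≡ 237
237 × 226 = 53562 ≡ 259
259 × 104 = 26936 ≡ 108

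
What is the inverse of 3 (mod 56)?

By the extended Euclidean algorithm:
56 = 18·3 + 2
3 = 1·2 + 1
2 = 2·1 + 0
gcd(3, 56) = 1, so the inverse exists.
Back-substitute for 1:
1 = 1·3 − 1·2
  = −1·56 + 19·3
So 3⁻¹ ≡ 19 (mod 56).

19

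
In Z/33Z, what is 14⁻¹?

Apply the Euclidean algorithm and back-substitute:
33 = 2*14 + 5
14 = 2*5 + 4
5 = 1*4 + 1
4 = 4*1 + 0
gcd(14, 33) = 1, so the inverse exists.
Bézout: 1 = 3*33 − 7*14.
So 14⁻¹ ≡ −7 ≡ 26 (mod 33).

26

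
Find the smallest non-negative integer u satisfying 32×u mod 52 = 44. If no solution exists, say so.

3

gcd(32, 52) = 4, and 4 | 44, so solutions exist.
Divide through by 4: 8×u ≡ 11 (mod 13).
8⁻¹ ≡ 5 (mod 13).
u ≡ 5×11 ≡ 3 (mod 13).
The smallest non-negative solution is u = 3.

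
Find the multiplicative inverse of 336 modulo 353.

353 = 1*336 + 17
336 = 19*17 + 13
17 = 1*13 + 4
13 = 3*4 + 1
4 = 4*1 + 0
gcd(336, 353) = 1, so the inverse exists.
Back-substitute for 1:
1 = 1*13 − 3*4
  = −3*17 + 4*13
  = 4*336 − 79*17
  = −79*353 + 83*336
So 336⁻¹ ≡ 83 (mod 353).

83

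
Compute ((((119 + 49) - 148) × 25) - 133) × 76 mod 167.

3

119 + 49 = 168 ≡ 1 (mod 167)
1 - 148 = -147 ≡ 20 (mod 167)
20 × 25 = 500 ≡ 166 (mod 167)
166 - 133 = 33
33 × 76 = 2508 ≡ 3 (mod 167)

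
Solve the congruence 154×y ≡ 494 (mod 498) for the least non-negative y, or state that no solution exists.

gcd(154, 498) = 2, and 2 | 494, so solutions exist.
Divide through by 2: 77×y mod 249 = 247.
77⁻¹ ≡ 152 (mod 249).
y ≡ 152×247 ≡ 194 (mod 249).
The smallest non-negative solution is y = 194.

194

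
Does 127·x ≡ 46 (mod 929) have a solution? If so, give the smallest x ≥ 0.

410

gcd(127, 929) = 1, so a unique solution mod 929 exists.
127⁻¹ ≡ 534 (mod 929).
x ≡ 534·46 ≡ 410 (mod 929).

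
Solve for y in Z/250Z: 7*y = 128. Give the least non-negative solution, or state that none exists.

gcd(7, 250) = 1, so a unique solution mod 250 exists.
7⁻¹ ≡ 143 (mod 250).
y ≡ 143*128 ≡ 54 (mod 250).

54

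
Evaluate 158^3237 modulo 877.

3237 in binary is 110010100101, i.e. 3237 = 2048 + 1024 + 128 + 32 + 4 + 1.
158^1 ≡ 158 (mod 877)
158^2 ≡ 158^2 = 24964 ≡ 408 (mod 877)
158^4 ≡ 408^2 = 166464 ≡ 711 (mod 877)
158^8 ≡ 711^2 = 505521 ≡ 369 (mod 877)
158^16 ≡ 369^2 = 136161 ≡ 226 (mod 877)
158^32 ≡ 226^2 = 51076 ≡ 210 (mod 877)
158^64 ≡ 210^2 = 44100 ≡ 250 (mod 877)
158^128 ≡ 250^2 = 62500 ≡ 233 (mod 877)
158^256 ≡ 233^2 = 54289 ≡ 792 (mod 877)
158^512 ≡ 792^2 = 627264 ≡ 209 (mod 877)
158^1024 ≡ 209^2 = 43681 ≡ 708 (mod 877)
158^2048 ≡ 708^2 = 501264 ≡ 497 (mod 877)
158^3237 = 158^2048 · 158^1024 · 158^128 · 158^32 · 158^4 · 158^1 ≡ 497 · 708 · 233 · 210 · 711 · 158 (mod 877).
Accumulate the product:
497 · 708 = 351876 ≡ 199
199 · 233 = 46367 ≡ 763
763 · 210 = 160230 ≡ 616
616 · 711 = 437976 ≡ 353
353 · 158 = 55774 ≡ 523

523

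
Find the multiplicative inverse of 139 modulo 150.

Run the extended Euclidean algorithm:
150 = 1·139 + 11
139 = 12·11 + 7
11 = 1·7 + 4
7 = 1·4 + 3
4 = 1·3 + 1
3 = 3·1 + 0
gcd(139, 150) = 1, so the inverse exists.
Back-substitute for 1:
1 = 1·4 − 1·3
  = −1·7 + 2·4
  = 2·11 − 3·7
  = −3·139 + 38·11
  = 38·150 − 41·139
So 139⁻¹ ≡ −41 ≡ 109 (mod 150).

109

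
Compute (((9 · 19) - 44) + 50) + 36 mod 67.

9 · 19 = 171 ≡ 37 (mod 67)
37 - 44 = -7 ≡ 60 (mod 67)
60 + 50 = 110 ≡ 43 (mod 67)
43 + 36 = 79 ≡ 12 (mod 67)

12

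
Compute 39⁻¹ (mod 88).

88 = 2*39 + 10
39 = 3*10 + 9
10 = 1*9 + 1
9 = 9*1 + 0
gcd(39, 88) = 1, so the inverse exists.
Back-substitute for 1:
1 = 1*10 − 1*9
  = −1*39 + 4*10
  = 4*88 − 9*39
So 39⁻¹ ≡ −9 ≡ 79 (mod 88).

79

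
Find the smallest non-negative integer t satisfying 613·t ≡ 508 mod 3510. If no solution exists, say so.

436

gcd(613, 3510) = 1, so a unique solution mod 3510 exists.
613⁻¹ ≡ 2737 (mod 3510).
t ≡ 2737·508 ≡ 436 (mod 3510).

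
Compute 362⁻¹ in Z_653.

92

653 = 1·362 + 291
362 = 1·291 + 71
291 = 4·71 + 7
71 = 10·7 + 1
7 = 7·1 + 0
gcd(362, 653) = 1, so the inverse exists.
Bézout: 1 = −51·653 + 92·362.
So 362⁻¹ ≡ 92 (mod 653).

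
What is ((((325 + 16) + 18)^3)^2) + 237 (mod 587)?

284

325 + 16 = 341
341 + 18 = 359
(359)^3 ≡ 352 (mod 587)
(352)^2 ≡ 47 (mod 587)
47 + 237 = 284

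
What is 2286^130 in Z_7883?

1191

By square-and-multiply:
2286^1 ≡ 2286 (mod 7883)
2286^2 ≡ 2286^2 = 5225796 ≡ 7250 (mod 7883)
2286^4 ≡ 7250^2 = 52562500 ≡ 6539 (mod 7883)
2286^8 ≡ 6539^2 = 42758521 ≡ 1129 (mod 7883)
2286^16 ≡ 1129^2 = 1274641 ≡ 5478 (mod 7883)
2286^32 ≡ 5478^2 = 30008484 ≡ 5786 (mod 7883)
2286^64 ≡ 5786^2 = 33477796 ≡ 6578 (mod 7883)
2286^128 ≡ 6578^2 = 43270084 ≡ 297 (mod 7883)
2286^130 = 2286^128 * 2286^2 ≡ 297 * 7250 (mod 7883).
297 * 7250 = 2153250 ≡ 1191 (mod 7883).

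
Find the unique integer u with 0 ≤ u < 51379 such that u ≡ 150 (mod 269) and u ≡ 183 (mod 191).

37810

269⁻¹ mod 191: 269×120 ≡ 1 (mod 191), so 269⁻¹ ≡ 120.
u = 150 + 269×((183 − 150)×120 mod 191) = 150 + 269×140 = 37810.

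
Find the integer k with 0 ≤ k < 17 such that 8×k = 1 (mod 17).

Apply the Euclidean algorithm and back-substitute:
17 = 2*8 + 1
8 = 8*1 + 0
gcd(8, 17) = 1, so the inverse exists.
Bézout: 1 = 1*17 − 2*8.
So 8⁻¹ ≡ −2 ≡ 15 (mod 17).

15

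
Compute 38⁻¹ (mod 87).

Apply the Euclidean algorithm and back-substitute:
87 = 2·38 + 11
38 = 3·11 + 5
11 = 2·5 + 1
5 = 5·1 + 0
gcd(38, 87) = 1, so the inverse exists.
Back-substitute for 1:
1 = 1·11 − 2·5
  = −2·38 + 7·11
  = 7·87 − 16·38
So 38⁻¹ ≡ −16 ≡ 71 (mod 87).

71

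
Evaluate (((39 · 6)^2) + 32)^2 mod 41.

39 · 6 = 234 ≡ 29 (mod 41)
(29)^2 ≡ 21 (mod 41)
21 + 32 = 53 ≡ 12 (mod 41)
(12)^2 ≡ 21 (mod 41)

21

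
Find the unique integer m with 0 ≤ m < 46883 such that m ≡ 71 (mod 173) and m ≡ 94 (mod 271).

46435

173⁻¹ mod 271: 173×47 ≡ 1 (mod 271), so 173⁻¹ ≡ 47.
m = 71 + 173×((94 − 71)×47 mod 271) = 71 + 173×268 = 46435.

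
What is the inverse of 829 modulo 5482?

3723

5482 = 6·829 + 508
829 = 1·508 + 321
508 = 1·321 + 187
321 = 1·187 + 134
187 = 1·134 + 53
134 = 2·53 + 28
53 = 1·28 + 25
28 = 1·25 + 3
25 = 8·3 + 1
3 = 3·1 + 0
gcd(829, 5482) = 1, so the inverse exists.
Back-substitute for 1:
1 = 1·25 − 8·3
  = −8·28 + 9·25
  = 9·53 − 17·28
  = −17·134 + 43·53
  = 43·187 − 60·134
  = −60·321 + 103·187
  = 103·508 − 163·321
  = −163·829 + 266·508
  = 266·5482 − 1759·829
So 829⁻¹ ≡ −1759 ≡ 3723 (mod 5482).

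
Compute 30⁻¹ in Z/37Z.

37 = 1*30 + 7
30 = 4*7 + 2
7 = 3*2 + 1
2 = 2*1 + 0
gcd(30, 37) = 1, so the inverse exists.
Back-substitute for 1:
1 = 1*7 − 3*2
  = −3*30 + 13*7
  = 13*37 − 16*30
So 30⁻¹ ≡ −16 ≡ 21 (mod 37).

21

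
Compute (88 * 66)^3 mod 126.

88 * 66 = 5808 ≡ 12 (mod 126)
(12)^3 ≡ 90 (mod 126)

90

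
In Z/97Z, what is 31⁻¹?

Apply the Euclidean algorithm and back-substitute:
97 = 3*31 + 4
31 = 7*4 + 3
4 = 1*3 + 1
3 = 3*1 + 0
gcd(31, 97) = 1, so the inverse exists.
Bézout: 1 = 8*97 − 25*31.
So 31⁻¹ ≡ −25 ≡ 72 (mod 97).

72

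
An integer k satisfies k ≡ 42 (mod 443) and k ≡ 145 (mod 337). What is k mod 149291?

443⁻¹ mod 337: 443*124 ≡ 1 (mod 337), so 443⁻¹ ≡ 124.
k = 42 + 443*((145 − 42)*124 mod 337) = 42 + 443*303 = 134271.
Check: 134271 mod 443 = 42, 134271 mod 337 = 145. ✓

134271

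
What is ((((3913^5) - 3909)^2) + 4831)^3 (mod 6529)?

4605

(3913)^5 ≡ 4322 (mod 6529)
4322 - 3909 = 413
(413)^2 ≡ 815 (mod 6529)
815 + 4831 = 5646
(5646)^3 ≡ 4605 (mod 6529)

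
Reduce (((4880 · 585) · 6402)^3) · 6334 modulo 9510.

150

4880 · 585 = 2854800 ≡ 1800 (mod 9510)
1800 · 6402 = 11523600 ≡ 6990 (mod 9510)
(6990)^3 ≡ 1560 (mod 9510)
1560 · 6334 = 9881040 ≡ 150 (mod 9510)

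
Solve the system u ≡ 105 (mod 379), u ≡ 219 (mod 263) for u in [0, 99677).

379⁻¹ mod 263: 379×229 ≡ 1 (mod 263), so 379⁻¹ ≡ 229.
u = 105 + 379×((219 − 105)×229 mod 263) = 105 + 379×69 = 26256.

26256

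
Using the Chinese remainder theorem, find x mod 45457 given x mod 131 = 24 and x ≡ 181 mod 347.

30023

131⁻¹ mod 347: 131·249 ≡ 1 (mod 347), so 131⁻¹ ≡ 249.
x = 24 + 131·((181 − 24)·249 mod 347) = 24 + 131·229 = 30023.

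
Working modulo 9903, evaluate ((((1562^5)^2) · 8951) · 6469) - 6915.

(1562)^5 ≡ 3236 (mod 9903)
(3236)^2 ≡ 4225 (mod 9903)
4225 · 8951 = 37817975 ≡ 8321 (mod 9903)
8321 · 6469 = 53828549 ≡ 5744 (mod 9903)
5744 - 6915 = -1171 ≡ 8732 (mod 9903)

8732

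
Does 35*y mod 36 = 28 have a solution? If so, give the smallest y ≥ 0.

8

gcd(35, 36) = 1, so a unique solution mod 36 exists.
35⁻¹ ≡ 35 (mod 36).
y ≡ 35*28 ≡ 8 (mod 36).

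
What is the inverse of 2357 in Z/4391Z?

Apply the Euclidean algorithm and back-substitute:
4391 = 1·2357 + 2034
2357 = 1·2034 + 323
2034 = 6·323 + 96
323 = 3·96 + 35
96 = 2·35 + 26
35 = 1·26 + 9
26 = 2·9 + 8
9 = 1·8 + 1
8 = 8·1 + 0
gcd(2357, 4391) = 1, so the inverse exists.
Bézout: 1 = −270·4391 + 503·2357.
So 2357⁻¹ ≡ 503 (mod 4391).

503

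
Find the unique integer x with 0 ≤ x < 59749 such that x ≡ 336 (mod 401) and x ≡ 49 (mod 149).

401⁻¹ mod 149: 401*68 ≡ 1 (mod 149), so 401⁻¹ ≡ 68.
x = 336 + 401*((49 − 336)*68 mod 149) = 336 + 401*3 = 1539.
Check: 1539 mod 401 = 336, 1539 mod 149 = 49. ✓

1539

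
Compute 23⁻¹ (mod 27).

20

Apply the Euclidean algorithm and back-substitute:
27 = 1×23 + 4
23 = 5×4 + 3
4 = 1×3 + 1
3 = 3×1 + 0
gcd(23, 27) = 1, so the inverse exists.
Back-substitute for 1:
1 = 1×4 − 1×3
  = −1×23 + 6×4
  = 6×27 − 7×23
So 23⁻¹ ≡ −7 ≡ 20 (mod 27).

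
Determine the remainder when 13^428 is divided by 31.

428 in binary is 110101100, i.e. 428 = 256 + 128 + 32 + 8 + 4.
13^1 ≡ 13 (mod 31)
13^2 ≡ 13^2 = 169 ≡ 14 (mod 31)
13^4 ≡ 14^2 = 196 ≡ 10 (mod 31)
13^8 ≡ 10^2 = 100 ≡ 7 (mod 31)
13^16 ≡ 7^2 = 49 ≡ 18 (mod 31)
13^32 ≡ 18^2 = 324 ≡ 14 (mod 31)
13^64 ≡ 14^2 = 196 ≡ 10 (mod 31)
13^128 ≡ 10^2 = 100 ≡ 7 (mod 31)
13^256 ≡ 7^2 = 49 ≡ 18 (mod 31)
13^428 = 13^256 * 13^128 * 13^32 * 13^8 * 13^4 ≡ 18 * 7 * 14 * 7 * 10 (mod 31).
Accumulate the product:
18 * 7 = 126 ≡ 2
2 * 14 = 28
28 * 7 = 196 ≡ 10
10 * 10 = 100 ≡ 7

7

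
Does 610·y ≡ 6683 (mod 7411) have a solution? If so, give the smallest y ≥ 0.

96

gcd(610, 7411) = 1, so a unique solution mod 7411 exists.
610⁻¹ ≡ 5212 (mod 7411).
y ≡ 5212·6683 ≡ 96 (mod 7411).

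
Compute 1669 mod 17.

3

1669 = 98*17 + 3, so 1669 ≡ 3 (mod 17).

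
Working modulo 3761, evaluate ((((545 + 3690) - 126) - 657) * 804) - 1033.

545 + 3690 = 4235 ≡ 474 (mod 3761)
474 - 126 = 348
348 - 657 = -309 ≡ 3452 (mod 3761)
3452 * 804 = 2775408 ≡ 3551 (mod 3761)
3551 - 1033 = 2518

2518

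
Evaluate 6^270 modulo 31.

Compute successive squares:
270 in binary is 100001110, i.e. 270 = 256 + 8 + 4 + 2.
6^1 ≡ 6 (mod 31)
6^2 ≡ 6^2 = 36 ≡ 5 (mod 31)
6^4 ≡ 5^2 = 25 (mod 31)
6^8 ≡ 25^2 = 625 ≡ 5 (mod 31)
6^16 ≡ 5^2 = 25 (mod 31)
6^32 ≡ 25^2 = 625 ≡ 5 (mod 31)
6^64 ≡ 5^2 = 25 (mod 31)
6^128 ≡ 25^2 = 625 ≡ 5 (mod 31)
6^256 ≡ 5^2 = 25 (mod 31)
6^270 = 6^256 · 6^8 · 6^4 · 6^2 ≡ 25 · 5 · 25 · 5 (mod 31).
Accumulate the product:
25 · 5 = 125 ≡ 1
1 · 25 = 25
25 · 5 = 125 ≡ 1

1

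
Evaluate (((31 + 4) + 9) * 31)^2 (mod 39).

1

31 + 4 = 35
35 + 9 = 44 ≡ 5 (mod 39)
5 * 31 = 155 ≡ 38 (mod 39)
(38)^2 ≡ 1 (mod 39)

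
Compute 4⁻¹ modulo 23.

By the extended Euclidean algorithm:
23 = 5·4 + 3
4 = 1·3 + 1
3 = 3·1 + 0
gcd(4, 23) = 1, so the inverse exists.
Back-substitute for 1:
1 = 1·4 − 1·3
  = −1·23 + 6·4
So 4⁻¹ ≡ 6 (mod 23).

6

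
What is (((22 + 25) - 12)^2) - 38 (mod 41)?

39

22 + 25 = 47 ≡ 6 (mod 41)
6 - 12 = -6 ≡ 35 (mod 41)
(35)^2 ≡ 36 (mod 41)
36 - 38 = -2 ≡ 39 (mod 41)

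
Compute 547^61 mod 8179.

6030

Using repeated squaring:
547^1 ≡ 547 (mod 8179)
547^2 ≡ 547^2 = 299209 ≡ 4765 (mod 8179)
547^4 ≡ 4765^2 = 22705225 ≡ 321 (mod 8179)
547^8 ≡ 321^2 = 103041 ≡ 4893 (mod 8179)
547^16 ≡ 4893^2 = 23941449 ≡ 1516 (mod 8179)
547^32 ≡ 1516^2 = 2298256 ≡ 8136 (mod 8179)
547^61 = 547^32 × 547^16 × 547^8 × 547^4 × 547^1 ≡ 8136 × 1516 × 4893 × 321 × 547 (mod 8179).
Accumulate the product:
8136 × 1516 = 12334176 ≡ 244
244 × 4893 = 1193892 ≡ 7937
7937 × 321 = 2547777 ≡ 4108
4108 × 547 = 2247076 ≡ 6030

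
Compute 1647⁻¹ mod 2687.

Run the extended Euclidean algorithm:
2687 = 1*1647 + 1040
1647 = 1*1040 + 607
1040 = 1*607 + 433
607 = 1*433 + 174
433 = 2*174 + 85
174 = 2*85 + 4
85 = 21*4 + 1
4 = 4*1 + 0
gcd(1647, 2687) = 1, so the inverse exists.
Back-substitute for 1:
1 = 1*85 − 21*4
  = −21*174 + 43*85
  = 43*433 − 107*174
  = −107*607 + 150*433
  = 150*1040 − 257*607
  = −257*1647 + 407*1040
  = 407*2687 − 664*1647
So 1647⁻¹ ≡ −664 ≡ 2023 (mod 2687).

2023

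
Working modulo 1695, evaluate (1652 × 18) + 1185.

1652 × 18 = 29736 ≡ 921 (mod 1695)
921 + 1185 = 2106 ≡ 411 (mod 1695)

411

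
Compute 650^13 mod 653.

303

Compute successive squares:
13 in binary is 1101, i.e. 13 = 8 + 4 + 1.
650^1 ≡ 650 (mod 653)
650^2 ≡ 650^2 = 422500 ≡ 9 (mod 653)
650^4 ≡ 9^2 = 81 (mod 653)
650^8 ≡ 81^2 = 6561 ≡ 31 (mod 653)
650^13 = 650^8 × 650^4 × 650^1 ≡ 31 × 81 × 650 (mod 653).
Accumulate the product:
31 × 81 = 2511 ≡ 552
552 × 650 = 358800 ≡ 303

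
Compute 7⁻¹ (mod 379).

Apply the Euclidean algorithm and back-substitute:
379 = 54·7 + 1
7 = 7·1 + 0
gcd(7, 379) = 1, so the inverse exists.
Back-substitute for 1:
1 = 1·379 − 54·7
So 7⁻¹ ≡ −54 ≡ 325 (mod 379).

325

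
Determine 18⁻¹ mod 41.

16

41 = 2×18 + 5
18 = 3×5 + 3
5 = 1×3 + 2
3 = 1×2 + 1
2 = 2×1 + 0
gcd(18, 41) = 1, so the inverse exists.
Back-substitute for 1:
1 = 1×3 − 1×2
  = −1×5 + 2×3
  = 2×18 − 7×5
  = −7×41 + 16×18
So 18⁻¹ ≡ 16 (mod 41).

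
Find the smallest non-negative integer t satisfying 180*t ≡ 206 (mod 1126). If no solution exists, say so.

120

gcd(180, 1126) = 2, and 2 | 206, so solutions exist.
Divide through by 2: 90*t ≡ 103 (mod 563).
90⁻¹ ≡ 269 (mod 563).
t ≡ 269*103 ≡ 120 (mod 563).
The smallest non-negative solution is t = 120.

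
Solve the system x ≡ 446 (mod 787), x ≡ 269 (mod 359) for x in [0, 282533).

231824

787⁻¹ mod 359: 787×333 ≡ 1 (mod 359), so 787⁻¹ ≡ 333.
x = 446 + 787×((269 − 446)×333 mod 359) = 446 + 787×294 = 231824.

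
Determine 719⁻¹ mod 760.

519

760 = 1·719 + 41
719 = 17·41 + 22
41 = 1·22 + 19
22 = 1·19 + 3
19 = 6·3 + 1
3 = 3·1 + 0
gcd(719, 760) = 1, so the inverse exists.
Bézout: 1 = 228·760 − 241·719.
So 719⁻¹ ≡ −241 ≡ 519 (mod 760).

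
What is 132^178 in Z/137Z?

36

Compute successive squares:
178 in binary is 10110010, i.e. 178 = 128 + 32 + 16 + 2.
132^1 ≡ 132 (mod 137)
132^2 ≡ 132^2 = 17424 ≡ 25 (mod 137)
132^4 ≡ 25^2 = 625 ≡ 77 (mod 137)
132^8 ≡ 77^2 = 5929 ≡ 38 (mod 137)
132^16 ≡ 38^2 = 1444 ≡ 74 (mod 137)
132^32 ≡ 74^2 = 5476 ≡ 133 (mod 137)
132^64 ≡ 133^2 = 17689 ≡ 16 (mod 137)
132^128 ≡ 16^2 = 256 ≡ 119 (mod 137)
132^178 = 132^128 * 132^32 * 132^16 * 132^2 ≡ 119 * 133 * 74 * 25 (mod 137).
Accumulate the product:
119 * 133 = 15827 ≡ 72
72 * 74 = 5328 ≡ 122
122 * 25 = 3050 ≡ 36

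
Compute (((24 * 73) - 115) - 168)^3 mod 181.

24 * 73 = 1752 ≡ 123 (mod 181)
123 - 115 = 8
8 - 168 = -160 ≡ 21 (mod 181)
(21)^3 ≡ 30 (mod 181)

30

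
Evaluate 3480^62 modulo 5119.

3830

Compute successive squares:
62 in binary is 111110, i.e. 62 = 32 + 16 + 8 + 4 + 2.
3480^1 ≡ 3480 (mod 5119)
3480^2 ≡ 3480^2 = 12110400 ≡ 3965 (mod 5119)
3480^4 ≡ 3965^2 = 15721225 ≡ 776 (mod 5119)
3480^8 ≡ 776^2 = 602176 ≡ 3253 (mod 5119)
3480^16 ≡ 3253^2 = 10582009 ≡ 1036 (mod 5119)
3480^32 ≡ 1036^2 = 1073296 ≡ 3425 (mod 5119)
3480^62 = 3480^32 · 3480^16 · 3480^8 · 3480^4 · 3480^2 ≡ 3425 · 1036 · 3253 · 776 · 3965 (mod 5119).
Accumulate the product:
3425 · 1036 = 3548300 ≡ 833
833 · 3253 = 2709749 ≡ 1798
1798 · 776 = 1395248 ≡ 2880
2880 · 3965 = 11419200 ≡ 3830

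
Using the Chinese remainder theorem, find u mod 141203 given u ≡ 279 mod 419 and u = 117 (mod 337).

30447

419⁻¹ mod 337: 419*37 ≡ 1 (mod 337), so 419⁻¹ ≡ 37.
u = 279 + 419*((117 − 279)*37 mod 337) = 279 + 419*72 = 30447.
Check: 30447 mod 419 = 279, 30447 mod 337 = 117. ✓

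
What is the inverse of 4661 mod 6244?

6244 = 1·4661 + 1583
4661 = 2·1583 + 1495
1583 = 1·1495 + 88
1495 = 16·88 + 87
88 = 1·87 + 1
87 = 87·1 + 0
gcd(4661, 6244) = 1, so the inverse exists.
Bézout: 1 = 53·6244 − 71·4661.
So 4661⁻¹ ≡ −71 ≡ 6173 (mod 6244).

6173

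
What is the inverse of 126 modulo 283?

146

Apply the Euclidean algorithm and back-substitute:
283 = 2*126 + 31
126 = 4*31 + 2
31 = 15*2 + 1
2 = 2*1 + 0
gcd(126, 283) = 1, so the inverse exists.
Back-substitute for 1:
1 = 1*31 − 15*2
  = −15*126 + 61*31
  = 61*283 − 137*126
So 126⁻¹ ≡ −137 ≡ 146 (mod 283).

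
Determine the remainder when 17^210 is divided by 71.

Using repeated squaring:
210 in binary is 11010010, i.e. 210 = 128 + 64 + 16 + 2.
17^1 ≡ 17 (mod 71)
17^2 ≡ 17^2 = 289 ≡ 5 (mod 71)
17^4 ≡ 5^2 = 25 (mod 71)
17^8 ≡ 25^2 = 625 ≡ 57 (mod 71)
17^16 ≡ 57^2 = 3249 ≡ 54 (mod 71)
17^32 ≡ 54^2 = 2916 ≡ 5 (mod 71)
17^64 ≡ 5^2 = 25 (mod 71)
17^128 ≡ 25^2 = 625 ≡ 57 (mod 71)
17^210 = 17^128 · 17^64 · 17^16 · 17^2 ≡ 57 · 25 · 54 · 5 (mod 71).
Accumulate the product:
57 · 25 = 1425 ≡ 5
5 · 54 = 270 ≡ 57
57 · 5 = 285 ≡ 1

1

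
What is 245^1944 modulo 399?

343

By square-and-multiply:
245^1 ≡ 245 (mod 399)
245^2 ≡ 245^2 = 60025 ≡ 175 (mod 399)
245^4 ≡ 175^2 = 30625 ≡ 301 (mod 399)
245^8 ≡ 301^2 = 90601 ≡ 28 (mod 399)
245^16 ≡ 28^2 = 784 ≡ 385 (mod 399)
245^32 ≡ 385^2 = 148225 ≡ 196 (mod 399)
245^64 ≡ 196^2 = 38416 ≡ 112 (mod 399)
245^128 ≡ 112^2 = 12544 ≡ 175 (mod 399)
245^256 ≡ 175^2 = 30625 ≡ 301 (mod 399)
245^512 ≡ 301^2 = 90601 ≡ 28 (mod 399)
245^1024 ≡ 28^2 = 784 ≡ 385 (mod 399)
245^1944 = 245^1024 · 245^512 · 245^256 · 245^128 · 245^16 · 245^8 ≡ 385 · 28 · 301 · 175 · 385 · 28 (mod 399).
Accumulate the product:
385 · 28 = 10780 ≡ 7
7 · 301 = 2107 ≡ 112
112 · 175 = 19600 ≡ 49
49 · 385 = 18865 ≡ 112
112 · 28 = 3136 ≡ 343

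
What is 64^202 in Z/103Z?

30

202 in binary is 11001010, i.e. 202 = 128 + 64 + 8 + 2.
64^1 ≡ 64 (mod 103)
64^2 ≡ 64^2 = 4096 ≡ 79 (mod 103)
64^4 ≡ 79^2 = 6241 ≡ 61 (mod 103)
64^8 ≡ 61^2 = 3721 ≡ 13 (mod 103)
64^16 ≡ 13^2 = 169 ≡ 66 (mod 103)
64^32 ≡ 66^2 = 4356 ≡ 30 (mod 103)
64^64 ≡ 30^2 = 900 ≡ 76 (mod 103)
64^128 ≡ 76^2 = 5776 ≡ 8 (mod 103)
64^202 = 64^128 × 64^64 × 64^8 × 64^2 ≡ 8 × 76 × 13 × 79 (mod 103).
Accumulate the product:
8 × 76 = 608 ≡ 93
93 × 13 = 1209 ≡ 76
76 × 79 = 6004 ≡ 30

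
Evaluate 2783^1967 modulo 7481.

1294

2783^1 ≡ 2783 (mod 7481)
2783^2 ≡ 2783^2 = 7745089 ≡ 2254 (mod 7481)
2783^4 ≡ 2254^2 = 5080516 ≡ 917 (mod 7481)
2783^8 ≡ 917^2 = 840889 ≡ 3017 (mod 7481)
2783^16 ≡ 3017^2 = 9102289 ≡ 5393 (mod 7481)
2783^32 ≡ 5393^2 = 29084449 ≡ 5802 (mod 7481)
2783^64 ≡ 5802^2 = 33663204 ≡ 6185 (mod 7481)
2783^128 ≡ 6185^2 = 38254225 ≡ 3872 (mod 7481)
2783^256 ≡ 3872^2 = 14992384 ≡ 460 (mod 7481)
2783^512 ≡ 460^2 = 211600 ≡ 2132 (mod 7481)
2783^1024 ≡ 2132^2 = 4545424 ≡ 4457 (mod 7481)
2783^1967 = 2783^1024 × 2783^512 × 2783^256 × 2783^128 × 2783^32 × 2783^8 × 2783^4 × 2783^2 × 2783^1 ≡ 4457 × 2132 × 460 × 3872 × 5802 × 3017 × 917 × 2254 × 2783 (mod 7481).
Accumulate the product:
4457 × 2132 = 9502324 ≡ 1454
1454 × 460 = 668840 ≡ 3031
3031 × 3872 = 11736032 ≡ 5824
5824 × 5802 = 33790848 ≡ 6652
6652 × 3017 = 20069084 ≡ 5042
5042 × 917 = 4623514 ≡ 256
256 × 2254 = 577024 ≡ 987
987 × 2783 = 2746821 ≡ 1294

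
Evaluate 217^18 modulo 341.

93

Compute successive squares:
217^1 ≡ 217 (mod 341)
217^2 ≡ 217^2 = 47089 ≡ 31 (mod 341)
217^4 ≡ 31^2 = 961 ≡ 279 (mod 341)
217^8 ≡ 279^2 = 77841 ≡ 93 (mod 341)
217^16 ≡ 93^2 = 8649 ≡ 124 (mod 341)
217^18 = 217^16 · 217^2 ≡ 124 · 31 (mod 341).
124 · 31 = 3844 ≡ 93 (mod 341).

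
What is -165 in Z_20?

-165 = -9×20 + 15, so -165 ≡ 15 (mod 20).

15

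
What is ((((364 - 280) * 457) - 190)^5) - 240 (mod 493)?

14

364 - 280 = 84
84 * 457 = 38388 ≡ 427 (mod 493)
427 - 190 = 237
(237)^5 ≡ 254 (mod 493)
254 - 240 = 14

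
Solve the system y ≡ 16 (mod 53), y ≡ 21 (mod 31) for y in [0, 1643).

53⁻¹ mod 31: 53*24 ≡ 1 (mod 31), so 53⁻¹ ≡ 24.
y = 16 + 53*((21 − 16)*24 mod 31) = 16 + 53*27 = 1447.

1447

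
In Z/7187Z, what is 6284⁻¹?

7187 = 1×6284 + 903
6284 = 6×903 + 866
903 = 1×866 + 37
866 = 23×37 + 15
37 = 2×15 + 7
15 = 2×7 + 1
7 = 7×1 + 0
gcd(6284, 7187) = 1, so the inverse exists.
Back-substitute for 1:
1 = 1×15 − 2×7
  = −2×37 + 5×15
  = 5×866 − 117×37
  = −117×903 + 122×866
  = 122×6284 − 849×903
  = −849×7187 + 971×6284
So 6284⁻¹ ≡ 971 (mod 7187).

971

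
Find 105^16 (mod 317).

148

105^1 ≡ 105 (mod 317)
105^2 ≡ 105^2 = 11025 ≡ 247 (mod 317)
105^4 ≡ 247^2 = 61009 ≡ 145 (mod 317)
105^8 ≡ 145^2 = 21025 ≡ 103 (mod 317)
105^16 ≡ 103^2 = 10609 ≡ 148 (mod 317)
So 105^16 ≡ 148 (mod 317).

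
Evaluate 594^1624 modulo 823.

Compute successive squares:
1624 in binary is 11001011000, i.e. 1624 = 1024 + 512 + 64 + 16 + 8.
594^1 ≡ 594 (mod 823)
594^2 ≡ 594^2 = 352836 ≡ 592 (mod 823)
594^4 ≡ 592^2 = 350464 ≡ 689 (mod 823)
594^8 ≡ 689^2 = 474721 ≡ 673 (mod 823)
594^16 ≡ 673^2 = 452929 ≡ 279 (mod 823)
594^32 ≡ 279^2 = 77841 ≡ 479 (mod 823)
594^64 ≡ 479^2 = 229441 ≡ 647 (mod 823)
594^128 ≡ 647^2 = 418609 ≡ 525 (mod 823)
594^256 ≡ 525^2 = 275625 ≡ 743 (mod 823)
594^512 ≡ 743^2 = 552049 ≡ 639 (mod 823)
594^1024 ≡ 639^2 = 408321 ≡ 113 (mod 823)
594^1624 = 594^1024 × 594^512 × 594^64 × 594^16 × 594^8 ≡ 113 × 639 × 647 × 279 × 673 (mod 823).
Accumulate the product:
113 × 639 = 72207 ≡ 606
606 × 647 = 392082 ≡ 334
334 × 279 = 93186 ≡ 187
187 × 673 = 125851 ≡ 755

755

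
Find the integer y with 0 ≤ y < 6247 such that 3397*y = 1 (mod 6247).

6247 = 1×3397 + 2850
3397 = 1×2850 + 547
2850 = 5×547 + 115
547 = 4×115 + 87
115 = 1×87 + 28
87 = 3×28 + 3
28 = 9×3 + 1
3 = 3×1 + 0
gcd(3397, 6247) = 1, so the inverse exists.
Back-substitute for 1:
1 = 1×28 − 9×3
  = −9×87 + 28×28
  = 28×115 − 37×87
  = −37×547 + 176×115
  = 176×2850 − 917×547
  = −917×3397 + 1093×2850
  = 1093×6247 − 2010×3397
So 3397⁻¹ ≡ −2010 ≡ 4237 (mod 6247).

4237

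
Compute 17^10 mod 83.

78

17^1 ≡ 17 (mod 83)
17^2 ≡ 17^2 = 289 ≡ 40 (mod 83)
17^4 ≡ 40^2 = 1600 ≡ 23 (mod 83)
17^8 ≡ 23^2 = 529 ≡ 31 (mod 83)
17^10 = 17^8 × 17^2 ≡ 31 × 40 (mod 83).
31 × 40 = 1240 ≡ 78 (mod 83).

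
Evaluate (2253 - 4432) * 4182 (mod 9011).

2253 - 4432 = -2179 ≡ 6832 (mod 9011)
6832 * 4182 = 28571424 ≡ 6554 (mod 9011)

6554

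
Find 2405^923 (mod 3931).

923 in binary is 1110011011, i.e. 923 = 512 + 256 + 128 + 16 + 8 + 2 + 1.
2405^1 ≡ 2405 (mod 3931)
2405^2 ≡ 2405^2 = 5784025 ≡ 1524 (mod 3931)
2405^4 ≡ 1524^2 = 2322576 ≡ 3286 (mod 3931)
2405^8 ≡ 3286^2 = 10797796 ≡ 3270 (mod 3931)
2405^16 ≡ 3270^2 = 10692900 ≡ 580 (mod 3931)
2405^32 ≡ 580^2 = 336400 ≡ 2265 (mod 3931)
2405^64 ≡ 2265^2 = 5130225 ≡ 270 (mod 3931)
2405^128 ≡ 270^2 = 72900 ≡ 2142 (mod 3931)
2405^256 ≡ 2142^2 = 4588164 ≡ 687 (mod 3931)
2405^512 ≡ 687^2 = 471969 ≡ 249 (mod 3931)
2405^923 = 2405^512 × 2405^256 × 2405^128 × 2405^16 × 2405^8 × 2405^2 × 2405^1 ≡ 249 × 687 × 2142 × 580 × 3270 × 1524 × 2405 (mod 3931).
Accumulate the product:
249 × 687 = 171063 ≡ 2030
2030 × 2142 = 4348260 ≡ 574
574 × 580 = 332920 ≡ 2716
2716 × 3270 = 8881320 ≡ 1191
1191 × 1524 = 1815084 ≡ 2893
2893 × 2405 = 6957665 ≡ 3726

3726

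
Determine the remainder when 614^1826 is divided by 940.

836

1826 in binary is 11100100010, i.e. 1826 = 1024 + 512 + 256 + 32 + 2.
614^1 ≡ 614 (mod 940)
614^2 ≡ 614^2 = 376996 ≡ 56 (mod 940)
614^4 ≡ 56^2 = 3136 ≡ 316 (mod 940)
614^8 ≡ 316^2 = 99856 ≡ 216 (mod 940)
614^16 ≡ 216^2 = 46656 ≡ 596 (mod 940)
614^32 ≡ 596^2 = 355216 ≡ 836 (mod 940)
614^64 ≡ 836^2 = 698896 ≡ 476 (mod 940)
614^128 ≡ 476^2 = 226576 ≡ 36 (mod 940)
614^256 ≡ 36^2 = 1296 ≡ 356 (mod 940)
614^512 ≡ 356^2 = 126736 ≡ 776 (mod 940)
614^1024 ≡ 776^2 = 602176 ≡ 576 (mod 940)
614^1826 = 614^1024 * 614^512 * 614^256 * 614^32 * 614^2 ≡ 576 * 776 * 356 * 836 * 56 (mod 940).
Accumulate the product:
576 * 776 = 446976 ≡ 476
476 * 356 = 169456 ≡ 256
256 * 836 = 214016 ≡ 636
636 * 56 = 35616 ≡ 836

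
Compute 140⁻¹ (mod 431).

274

Apply the Euclidean algorithm and back-substitute:
431 = 3·140 + 11
140 = 12·11 + 8
11 = 1·8 + 3
8 = 2·3 + 2
3 = 1·2 + 1
2 = 2·1 + 0
gcd(140, 431) = 1, so the inverse exists.
Bézout: 1 = 51·431 − 157·140.
So 140⁻¹ ≡ −157 ≡ 274 (mod 431).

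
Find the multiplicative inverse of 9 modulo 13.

3

Apply the Euclidean algorithm and back-substitute:
13 = 1*9 + 4
9 = 2*4 + 1
4 = 4*1 + 0
gcd(9, 13) = 1, so the inverse exists.
Back-substitute for 1:
1 = 1*9 − 2*4
  = −2*13 + 3*9
So 9⁻¹ ≡ 3 (mod 13).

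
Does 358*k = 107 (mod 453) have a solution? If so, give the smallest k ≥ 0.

161

gcd(358, 453) = 1, so a unique solution mod 453 exists.
358⁻¹ ≡ 391 (mod 453).
k ≡ 391*107 ≡ 161 (mod 453).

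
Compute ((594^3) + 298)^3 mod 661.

83

(594)^3 ≡ 653 (mod 661)
653 + 298 = 951 ≡ 290 (mod 661)
(290)^3 ≡ 83 (mod 661)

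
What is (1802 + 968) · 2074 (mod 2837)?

1802 + 968 = 2770
2770 · 2074 = 5744980 ≡ 55 (mod 2837)

55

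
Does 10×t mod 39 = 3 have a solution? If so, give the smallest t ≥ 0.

gcd(10, 39) = 1, so a unique solution mod 39 exists.
10⁻¹ ≡ 4 (mod 39).
t ≡ 4×3 ≡ 12 (mod 39).

12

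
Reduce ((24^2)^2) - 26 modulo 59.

52

(24)^2 ≡ 45 (mod 59)
(45)^2 ≡ 19 (mod 59)
19 - 26 = -7 ≡ 52 (mod 59)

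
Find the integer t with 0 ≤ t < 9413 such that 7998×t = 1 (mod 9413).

7098

Run the extended Euclidean algorithm:
9413 = 1*7998 + 1415
7998 = 5*1415 + 923
1415 = 1*923 + 492
923 = 1*492 + 431
492 = 1*431 + 61
431 = 7*61 + 4
61 = 15*4 + 1
4 = 4*1 + 0
gcd(7998, 9413) = 1, so the inverse exists.
Back-substitute for 1:
1 = 1*61 − 15*4
  = −15*431 + 106*61
  = 106*492 − 121*431
  = −121*923 + 227*492
  = 227*1415 − 348*923
  = −348*7998 + 1967*1415
  = 1967*9413 − 2315*7998
So 7998⁻¹ ≡ −2315 ≡ 7098 (mod 9413).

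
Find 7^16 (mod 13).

9

7^1 ≡ 7 (mod 13)
7^2 ≡ 7^2 = 49 ≡ 10 (mod 13)
7^4 ≡ 10^2 = 100 ≡ 9 (mod 13)
7^8 ≡ 9^2 = 81 ≡ 3 (mod 13)
7^16 ≡ 3^2 = 9 (mod 13)
So 7^16 ≡ 9 (mod 13).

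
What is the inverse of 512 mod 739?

739 = 1×512 + 227
512 = 2×227 + 58
227 = 3×58 + 53
58 = 1×53 + 5
53 = 10×5 + 3
5 = 1×3 + 2
3 = 1×2 + 1
2 = 2×1 + 0
gcd(512, 739) = 1, so the inverse exists.
Bézout: 1 = 203×739 − 293×512.
So 512⁻¹ ≡ −293 ≡ 446 (mod 739).

446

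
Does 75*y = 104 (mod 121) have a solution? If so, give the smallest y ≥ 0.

gcd(75, 121) = 1, so a unique solution mod 121 exists.
75⁻¹ ≡ 71 (mod 121).
y ≡ 71*104 ≡ 3 (mod 121).

3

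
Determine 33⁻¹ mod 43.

30

43 = 1·33 + 10
33 = 3·10 + 3
10 = 3·3 + 1
3 = 3·1 + 0
gcd(33, 43) = 1, so the inverse exists.
Bézout: 1 = 10·43 − 13·33.
So 33⁻¹ ≡ −13 ≡ 30 (mod 43).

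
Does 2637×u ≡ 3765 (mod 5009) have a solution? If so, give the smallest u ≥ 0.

gcd(2637, 5009) = 1, so a unique solution mod 5009 exists.
2637⁻¹ ≡ 1928 (mod 5009).
u ≡ 1928×3765 ≡ 879 (mod 5009).

879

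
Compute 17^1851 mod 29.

1851 in binary is 11100111011, i.e. 1851 = 1024 + 512 + 256 + 32 + 16 + 8 + 2 + 1.
17^1 ≡ 17 (mod 29)
17^2 ≡ 17^2 = 289 ≡ 28 (mod 29)
17^4 ≡ 28^2 = 784 ≡ 1 (mod 29)
17^8 ≡ 1^2 = 1 (mod 29)
17^16 ≡ 1^2 = 1 (mod 29)
17^32 ≡ 1^2 = 1 (mod 29)
17^64 ≡ 1^2 = 1 (mod 29)
17^128 ≡ 1^2 = 1 (mod 29)
17^256 ≡ 1^2 = 1 (mod 29)
17^512 ≡ 1^2 = 1 (mod 29)
17^1024 ≡ 1^2 = 1 (mod 29)
17^1851 = 17^1024 × 17^512 × 17^256 × 17^32 × 17^16 × 17^8 × 17^2 × 17^1 ≡ 1 × 1 × 1 × 1 × 1 × 1 × 28 × 17 (mod 29).
Accumulate the product:
1 × 1 = 1
1 × 1 = 1
1 × 1 = 1
1 × 1 = 1
1 × 1 = 1
1 × 28 = 28
28 × 17 = 476 ≡ 12

12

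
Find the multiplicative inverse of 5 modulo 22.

9

Run the extended Euclidean algorithm:
22 = 4·5 + 2
5 = 2·2 + 1
2 = 2·1 + 0
gcd(5, 22) = 1, so the inverse exists.
Bézout: 1 = −2·22 + 9·5.
So 5⁻¹ ≡ 9 (mod 22).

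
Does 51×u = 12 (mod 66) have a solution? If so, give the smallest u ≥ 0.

8

gcd(51, 66) = 3, and 3 | 12, so solutions exist.
Divide through by 3: 17×u = 4 (mod 22).
17⁻¹ ≡ 13 (mod 22).
u ≡ 13×4 ≡ 8 (mod 22).
The smallest non-negative solution is u = 8.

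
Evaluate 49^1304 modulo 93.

19

By square-and-multiply:
1304 in binary is 10100011000, i.e. 1304 = 1024 + 256 + 16 + 8.
49^1 ≡ 49 (mod 93)
49^2 ≡ 49^2 = 2401 ≡ 76 (mod 93)
49^4 ≡ 76^2 = 5776 ≡ 10 (mod 93)
49^8 ≡ 10^2 = 100 ≡ 7 (mod 93)
49^16 ≡ 7^2 = 49 (mod 93)
49^32 ≡ 49^2 = 2401 ≡ 76 (mod 93)
49^64 ≡ 76^2 = 5776 ≡ 10 (mod 93)
49^128 ≡ 10^2 = 100 ≡ 7 (mod 93)
49^256 ≡ 7^2 = 49 (mod 93)
49^512 ≡ 49^2 = 2401 ≡ 76 (mod 93)
49^1024 ≡ 76^2 = 5776 ≡ 10 (mod 93)
49^1304 = 49^1024 * 49^256 * 49^16 * 49^8 ≡ 10 * 49 * 49 * 7 (mod 93).
Accumulate the product:
10 * 49 = 490 ≡ 25
25 * 49 = 1225 ≡ 16
16 * 7 = 112 ≡ 19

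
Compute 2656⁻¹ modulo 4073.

2906

Run the extended Euclidean algorithm:
4073 = 1*2656 + 1417
2656 = 1*1417 + 1239
1417 = 1*1239 + 178
1239 = 6*178 + 171
178 = 1*171 + 7
171 = 24*7 + 3
7 = 2*3 + 1
3 = 3*1 + 0
gcd(2656, 4073) = 1, so the inverse exists.
Bézout: 1 = 761*4073 − 1167*2656.
So 2656⁻¹ ≡ −1167 ≡ 2906 (mod 4073).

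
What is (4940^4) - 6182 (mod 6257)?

685

(4940)^4 ≡ 610 (mod 6257)
610 - 6182 = -5572 ≡ 685 (mod 6257)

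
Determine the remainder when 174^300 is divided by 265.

300 in binary is 100101100, i.e. 300 = 256 + 32 + 8 + 4.
174^1 ≡ 174 (mod 265)
174^2 ≡ 174^2 = 30276 ≡ 66 (mod 265)
174^4 ≡ 66^2 = 4356 ≡ 116 (mod 265)
174^8 ≡ 116^2 = 13456 ≡ 206 (mod 265)
174^16 ≡ 206^2 = 42436 ≡ 36 (mod 265)
174^32 ≡ 36^2 = 1296 ≡ 236 (mod 265)
174^64 ≡ 236^2 = 55696 ≡ 46 (mod 265)
174^128 ≡ 46^2 = 2116 ≡ 261 (mod 265)
174^256 ≡ 261^2 = 68121 ≡ 16 (mod 265)
174^300 = 174^256 · 174^32 · 174^8 · 174^4 ≡ 16 · 236 · 206 · 116 (mod 265).
Accumulate the product:
16 · 236 = 3776 ≡ 66
66 · 206 = 13596 ≡ 81
81 · 116 = 9396 ≡ 121

121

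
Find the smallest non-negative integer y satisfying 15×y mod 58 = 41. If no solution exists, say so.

gcd(15, 58) = 1, so a unique solution mod 58 exists.
15⁻¹ ≡ 31 (mod 58).
y ≡ 31×41 ≡ 53 (mod 58).

53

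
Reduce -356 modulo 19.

-356 = -19×19 + 5, so -356 ≡ 5 (mod 19).

5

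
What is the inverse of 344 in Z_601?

Apply the Euclidean algorithm and back-substitute:
601 = 1*344 + 257
344 = 1*257 + 87
257 = 2*87 + 83
87 = 1*83 + 4
83 = 20*4 + 3
4 = 1*3 + 1
3 = 3*1 + 0
gcd(344, 601) = 1, so the inverse exists.
Back-substitute for 1:
1 = 1*4 − 1*3
  = −1*83 + 21*4
  = 21*87 − 22*83
  = −22*257 + 65*87
  = 65*344 − 87*257
  = −87*601 + 152*344
So 344⁻¹ ≡ 152 (mod 601).

152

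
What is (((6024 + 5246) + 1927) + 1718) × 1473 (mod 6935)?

6650

6024 + 5246 = 11270 ≡ 4335 (mod 6935)
4335 + 1927 = 6262
6262 + 1718 = 7980 ≡ 1045 (mod 6935)
1045 × 1473 = 1539285 ≡ 6650 (mod 6935)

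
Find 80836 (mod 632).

80836 = 127×632 + 572, so 80836 ≡ 572 (mod 632).

572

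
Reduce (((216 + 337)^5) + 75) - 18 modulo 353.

216 + 337 = 553 ≡ 200 (mod 353)
(200)^5 ≡ 260 (mod 353)
260 + 75 = 335
335 - 18 = 317

317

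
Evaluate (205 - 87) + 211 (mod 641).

329

205 - 87 = 118
118 + 211 = 329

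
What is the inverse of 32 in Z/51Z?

8

By the extended Euclidean algorithm:
51 = 1×32 + 19
32 = 1×19 + 13
19 = 1×13 + 6
13 = 2×6 + 1
6 = 6×1 + 0
gcd(32, 51) = 1, so the inverse exists.
Bézout: 1 = −5×51 + 8×32.
So 32⁻¹ ≡ 8 (mod 51).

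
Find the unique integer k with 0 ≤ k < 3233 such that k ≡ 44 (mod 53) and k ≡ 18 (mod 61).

2641

53⁻¹ mod 61: 53·38 ≡ 1 (mod 61), so 53⁻¹ ≡ 38.
k = 44 + 53·((18 − 44)·38 mod 61) = 44 + 53·49 = 2641.
Check: 2641 mod 53 = 44, 2641 mod 61 = 18. ✓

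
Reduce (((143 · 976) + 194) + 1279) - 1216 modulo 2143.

143 · 976 = 139568 ≡ 273 (mod 2143)
273 + 194 = 467
467 + 1279 = 1746
1746 - 1216 = 530

530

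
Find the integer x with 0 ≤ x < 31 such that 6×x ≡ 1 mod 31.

31 = 5·6 + 1
6 = 6·1 + 0
gcd(6, 31) = 1, so the inverse exists.
Back-substitute for 1:
1 = 1·31 − 5·6
So 6⁻¹ ≡ −5 ≡ 26 (mod 31).

26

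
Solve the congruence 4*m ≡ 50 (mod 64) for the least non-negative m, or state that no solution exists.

no solution

gcd(4, 64) = 4, and 4 does not divide 50.
So the congruence has no solution.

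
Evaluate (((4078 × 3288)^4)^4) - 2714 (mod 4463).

4078 × 3288 = 13408464 ≡ 1612 (mod 4463)
(1612)^4 ≡ 1704 (mod 4463)
(1704)^4 ≡ 2460 (mod 4463)
2460 - 2714 = -254 ≡ 4209 (mod 4463)

4209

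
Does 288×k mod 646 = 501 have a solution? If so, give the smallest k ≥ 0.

no solution

gcd(288, 646) = 2, and 2 does not divide 501.
So the congruence has no solution.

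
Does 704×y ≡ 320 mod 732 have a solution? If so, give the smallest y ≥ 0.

67

gcd(704, 732) = 4, and 4 | 320, so solutions exist.
Divide through by 4: 176×y ≡ 80 mod 183.
176⁻¹ ≡ 26 (mod 183).
y ≡ 26×80 ≡ 67 (mod 183).
The smallest non-negative solution is y = 67.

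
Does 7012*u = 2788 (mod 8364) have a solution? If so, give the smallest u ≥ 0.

697

gcd(7012, 8364) = 4, and 4 | 2788, so solutions exist.
Divide through by 4: 1753*u = 697 (mod 2091).
1753⁻¹ ≡ 1726 (mod 2091).
u ≡ 1726*697 ≡ 697 (mod 2091).
The smallest non-negative solution is u = 697.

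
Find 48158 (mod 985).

48158 = 48*985 + 878, so 48158 ≡ 878 (mod 985).

878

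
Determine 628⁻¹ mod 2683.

Run the extended Euclidean algorithm:
2683 = 4*628 + 171
628 = 3*171 + 115
171 = 1*115 + 56
115 = 2*56 + 3
56 = 18*3 + 2
3 = 1*2 + 1
2 = 2*1 + 0
gcd(628, 2683) = 1, so the inverse exists.
Bézout: 1 = −213*2683 + 910*628.
So 628⁻¹ ≡ 910 (mod 2683).

910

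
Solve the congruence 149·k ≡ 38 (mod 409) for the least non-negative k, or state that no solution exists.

gcd(149, 409) = 1, so a unique solution mod 409 exists.
149⁻¹ ≡ 140 (mod 409).
k ≡ 140·38 ≡ 3 (mod 409).

3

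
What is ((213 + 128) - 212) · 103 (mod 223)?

130

213 + 128 = 341 ≡ 118 (mod 223)
118 - 212 = -94 ≡ 129 (mod 223)
129 · 103 = 13287 ≡ 130 (mod 223)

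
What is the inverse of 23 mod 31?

Apply the Euclidean algorithm and back-substitute:
31 = 1×23 + 8
23 = 2×8 + 7
8 = 1×7 + 1
7 = 7×1 + 0
gcd(23, 31) = 1, so the inverse exists.
Bézout: 1 = 3×31 − 4×23.
So 23⁻¹ ≡ −4 ≡ 27 (mod 31).

27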